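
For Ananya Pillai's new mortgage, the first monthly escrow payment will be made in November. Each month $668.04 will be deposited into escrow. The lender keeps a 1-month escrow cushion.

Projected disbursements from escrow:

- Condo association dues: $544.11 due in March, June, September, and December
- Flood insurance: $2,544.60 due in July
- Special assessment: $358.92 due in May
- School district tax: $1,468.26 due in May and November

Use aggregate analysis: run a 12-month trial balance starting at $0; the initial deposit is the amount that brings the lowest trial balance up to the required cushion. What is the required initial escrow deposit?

$2,128.05

Cushion = 1 × $668.04 = $668.04
Trial balance (start $0, +$668.04 each month, − disbursements):
  Nov: +$668.04 − $1,468.26 → -$800.22
  Dec: +$668.04 − $544.11 → -$676.29
  Jan: +$668.04 → -$8.25
  Feb: +$668.04 → $659.79
  Mar: +$668.04 − $544.11 → $783.72
  Apr: +$668.04 → $1,451.76
  May: +$668.04 − $1,827.18 → $292.62
  Jun: +$668.04 − $544.11 → $416.55
  Jul: +$668.04 − $2,544.60 → -$1,460.01
  Aug: +$668.04 → -$791.97
  Sep: +$668.04 − $544.11 → -$668.04
  Oct: +$668.04 → $0.00
Lowest trial balance = -$1,460.01 (Jul)
Initial deposit = cushion − low point = $668.04 − (-$1,460.01) = $2,128.05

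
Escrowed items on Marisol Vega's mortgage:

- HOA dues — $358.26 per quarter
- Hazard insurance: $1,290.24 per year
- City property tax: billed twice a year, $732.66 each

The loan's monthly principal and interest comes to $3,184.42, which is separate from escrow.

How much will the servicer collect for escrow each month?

HOA dues: $358.26 × 4 = $1,433.04/yr
Hazard insurance: $1,290.24/yr
City property tax: $732.66 × 2 = $1,465.32/yr
Yearly total = $4,188.60
Per month = $4,188.60 ÷ 12 = $349.05

$349.05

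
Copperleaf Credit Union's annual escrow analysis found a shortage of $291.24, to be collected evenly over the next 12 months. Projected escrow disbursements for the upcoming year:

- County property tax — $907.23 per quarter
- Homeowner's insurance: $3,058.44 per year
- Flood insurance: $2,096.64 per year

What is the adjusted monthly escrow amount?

$756.27

County property tax: $907.23 × 4 = $3,628.92/yr
Homeowner's insurance: $3,058.44/yr
Flood insurance: $2,096.64/yr
Annual escrow total = $8,784.00
Base monthly escrow = $8,784.00 ÷ 12 = $732.00
Shortage per month = $291.24 ÷ 12 = $24.27
Adjusted monthly = $732.00 + $24.27 = $756.27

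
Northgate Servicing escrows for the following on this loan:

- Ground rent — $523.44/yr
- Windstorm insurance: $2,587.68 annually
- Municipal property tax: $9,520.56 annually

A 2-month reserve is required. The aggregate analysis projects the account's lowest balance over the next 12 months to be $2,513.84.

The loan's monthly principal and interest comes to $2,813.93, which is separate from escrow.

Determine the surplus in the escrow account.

Ground rent: $523.44
Windstorm insurance: $2,587.68
Municipal property tax: $9,520.56
Annual escrow total = $523.44 + $2,587.68 + $9,520.56 = $12,631.68
Monthly = $12,631.68 / 12 = $1,052.64
Required reserve = 2 × $1,052.64 = $2,105.28
Excess over cushion: $2,513.84 − $2,105.28 = $408.56

$408.56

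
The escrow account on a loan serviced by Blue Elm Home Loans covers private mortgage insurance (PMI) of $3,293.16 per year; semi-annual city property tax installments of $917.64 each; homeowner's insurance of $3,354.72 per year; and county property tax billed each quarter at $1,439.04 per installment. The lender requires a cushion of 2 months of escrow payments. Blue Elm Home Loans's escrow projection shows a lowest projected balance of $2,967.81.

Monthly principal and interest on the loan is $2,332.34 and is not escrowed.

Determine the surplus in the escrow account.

Private mortgage insurance (PMI) — $3,293.16/yr
City property tax — $917.64 × 2 = $1,835.28/yr
Homeowner's insurance — $3,354.72/yr
County property tax — $1,439.04 × 4 = $5,756.16/yr
Total annual escrow = $3,293.16 + $1,835.28 + $3,354.72 + $5,756.16 = $14,239.32
Monthly escrow = $14,239.32 / 12 = $1,186.61
Required cushion = 2 × $1,186.61 = $2,373.22
Excess over cushion: $2,967.81 − $2,373.22 = $594.59

$594.59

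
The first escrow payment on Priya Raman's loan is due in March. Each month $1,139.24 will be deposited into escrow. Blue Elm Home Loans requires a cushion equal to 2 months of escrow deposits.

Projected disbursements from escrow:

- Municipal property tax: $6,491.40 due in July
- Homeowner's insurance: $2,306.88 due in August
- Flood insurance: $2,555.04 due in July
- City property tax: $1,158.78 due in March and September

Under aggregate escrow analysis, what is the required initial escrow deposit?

Cushion = 2 × $1,139.24 = $2,278.48
Trial balance (start $0, +$1,139.24 each month, − disbursements):
  Mar: +$1,139.24 − $1,158.78 → -$19.54
  Apr: +$1,139.24 → $1,119.70
  May: +$1,139.24 → $2,258.94
  Jun: +$1,139.24 → $3,398.18
  Jul: +$1,139.24 − $9,046.44 → -$4,509.02
  Aug: +$1,139.24 − $2,306.88 → -$5,676.66
  Sep: +$1,139.24 − $1,158.78 → -$5,696.20
  Oct: +$1,139.24 → -$4,556.96
  Nov: +$1,139.24 → -$3,417.72
  Dec: +$1,139.24 → -$2,278.48
  Jan: +$1,139.24 → -$1,139.24
  Feb: +$1,139.24 → $0.00
Lowest trial balance = -$5,696.20 (Sep)
Initial deposit = cushion − low point = $2,278.48 − (-$5,696.20) = $7,974.68

$7,974.68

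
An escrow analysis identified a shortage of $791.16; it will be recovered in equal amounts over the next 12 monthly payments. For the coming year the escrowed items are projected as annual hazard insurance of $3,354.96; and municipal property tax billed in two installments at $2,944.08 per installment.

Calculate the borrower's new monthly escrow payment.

Hazard insurance = $3,354.96
Municipal property tax = $2,944.08 × 2 = $5,888.16
Combined annual = $9,243.12
Monthly escrow = $9,243.12 / 12 = $770.26
Shortage spread = $791.16 ÷ 12 = $65.93/mo
New monthly escrow = $770.26 + $65.93 = $836.19

$836.19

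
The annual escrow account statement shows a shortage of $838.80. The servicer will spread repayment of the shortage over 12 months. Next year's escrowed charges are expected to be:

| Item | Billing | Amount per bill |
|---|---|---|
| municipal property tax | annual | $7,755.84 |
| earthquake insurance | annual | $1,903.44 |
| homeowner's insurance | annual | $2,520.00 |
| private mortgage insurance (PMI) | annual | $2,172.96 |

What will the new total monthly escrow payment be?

Municipal property tax: $7,755.84 annually
Earthquake insurance: $1,903.44 annually
Homeowner's insurance: $2,520.00 annually
Private mortgage insurance (PMI): $2,172.96 annually
Annual escrow total = $7,755.84 + $1,903.44 + $2,520.00 + $2,172.96 = $14,352.24
Per month = $14,352.24 / 12 = $1,196.02
Shortage spread = $838.80 / 12 = $69.90/mo
New monthly escrow = $1,196.02 + $69.90 = $1,265.92

$1,265.92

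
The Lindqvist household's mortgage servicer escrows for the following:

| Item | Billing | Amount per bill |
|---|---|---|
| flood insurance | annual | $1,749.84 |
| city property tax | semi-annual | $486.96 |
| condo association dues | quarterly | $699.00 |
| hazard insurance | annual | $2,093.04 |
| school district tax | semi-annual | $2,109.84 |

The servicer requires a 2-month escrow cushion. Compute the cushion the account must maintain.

Flood insurance: $1,749.84/yr
City property tax: $486.96 × 2 = $973.92/yr
Condo association dues: $699.00 × 4 = $2,796.00/yr
Hazard insurance: $2,093.04/yr
School district tax: $2,109.84 × 2 = $4,219.68/yr
Annual escrow total = $1,749.84 + $973.92 + $2,796.00 + $2,093.04 + $4,219.68 = $11,832.48
Monthly escrow = $11,832.48 ÷ 12 = $986.04
Required cushion = 2 × $986.04 = $1,972.08

$1,972.08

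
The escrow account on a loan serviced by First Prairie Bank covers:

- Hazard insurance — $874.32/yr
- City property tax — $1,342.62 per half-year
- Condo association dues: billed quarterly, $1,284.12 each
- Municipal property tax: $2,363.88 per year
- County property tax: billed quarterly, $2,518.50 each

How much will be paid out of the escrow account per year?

Hazard insurance — $874.32 annually
City property tax — $1,342.62 × 2 = $2,685.24 annually
Condo association dues — $1,284.12 × 4 = $5,136.48 annually
Municipal property tax — $2,363.88 annually
County property tax — $2,518.50 × 4 = $10,074.00 annually
Total annual escrow = $21,133.92

$21,133.92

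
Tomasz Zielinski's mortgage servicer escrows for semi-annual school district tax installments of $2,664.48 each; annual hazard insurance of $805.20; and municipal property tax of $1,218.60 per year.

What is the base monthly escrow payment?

$612.73

School district tax = $2,664.48 × 2 = $5,328.96
Hazard insurance = $805.20
Municipal property tax = $1,218.60
Yearly total = $5,328.96 + $805.20 + $1,218.60 = $7,352.76
Monthly escrow = $7,352.76 ÷ 12 = $612.73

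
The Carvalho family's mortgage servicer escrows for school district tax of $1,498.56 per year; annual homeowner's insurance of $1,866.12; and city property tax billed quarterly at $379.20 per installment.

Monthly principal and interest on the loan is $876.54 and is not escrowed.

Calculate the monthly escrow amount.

School district tax — $1,498.56 annually
Homeowner's insurance — $1,866.12 annually
City property tax — $379.20 × 4 = $1,516.80 annually
Total annual escrow = $1,498.56 + $1,866.12 + $1,516.80 = $4,881.48
Base monthly escrow = $4,881.48 ÷ 12 = $406.79

$406.79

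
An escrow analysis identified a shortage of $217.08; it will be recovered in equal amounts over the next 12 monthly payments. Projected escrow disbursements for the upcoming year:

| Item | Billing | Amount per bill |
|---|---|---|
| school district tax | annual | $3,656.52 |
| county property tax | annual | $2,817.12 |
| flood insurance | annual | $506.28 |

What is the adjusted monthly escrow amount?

$599.75

School district tax = $3,656.52 annually
County property tax = $2,817.12 annually
Flood insurance = $506.28 annually
Total per year = $3,656.52 + $2,817.12 + $506.28 = $6,979.92
Base monthly escrow = $6,979.92 ÷ 12 = $581.66
Monthly shortage recovery: $217.08 ÷ 12 = $18.09
Adjusted monthly = $581.66 + $18.09 = $599.75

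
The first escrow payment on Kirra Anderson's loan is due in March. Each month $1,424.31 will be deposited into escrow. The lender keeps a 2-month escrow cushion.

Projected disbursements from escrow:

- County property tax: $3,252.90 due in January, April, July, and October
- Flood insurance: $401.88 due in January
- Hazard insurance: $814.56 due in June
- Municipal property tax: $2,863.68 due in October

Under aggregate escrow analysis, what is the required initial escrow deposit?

Cushion = 2 × $1,424.31 = $2,848.62
Trial balance (start $0, +$1,424.31 each month, − disbursements):
  Mar: +$1,424.31 → $1,424.31
  Apr: +$1,424.31 − $3,252.90 → -$404.28
  May: +$1,424.31 → $1,020.03
  Jun: +$1,424.31 − $814.56 → $1,629.78
  Jul: +$1,424.31 − $3,252.90 → -$198.81
  Aug: +$1,424.31 → $1,225.50
  Sep: +$1,424.31 → $2,649.81
  Oct: +$1,424.31 − $6,116.58 → -$2,042.46
  Nov: +$1,424.31 → -$618.15
  Dec: +$1,424.31 → $806.16
  Jan: +$1,424.31 − $3,654.78 → -$1,424.31
  Feb: +$1,424.31 → $0.00
Lowest trial balance = -$2,042.46 (Oct)
Initial deposit = cushion − low point = $2,848.62 − (-$2,042.46) = $4,891.08

$4,891.08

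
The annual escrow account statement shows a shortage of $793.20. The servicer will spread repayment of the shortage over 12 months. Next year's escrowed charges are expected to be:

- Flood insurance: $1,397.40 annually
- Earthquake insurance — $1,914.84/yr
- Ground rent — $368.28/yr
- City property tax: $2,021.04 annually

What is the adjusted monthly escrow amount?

$541.23

Flood insurance: $1,397.40/yr
Earthquake insurance: $1,914.84/yr
Ground rent: $368.28/yr
City property tax: $2,021.04/yr
Total annual escrow = $5,701.56
Per month = $5,701.56 / 12 = $475.13
Shortage spread = $793.20 ÷ 12 = $66.10/mo
Adjusted monthly = $475.13 + $66.10 = $541.23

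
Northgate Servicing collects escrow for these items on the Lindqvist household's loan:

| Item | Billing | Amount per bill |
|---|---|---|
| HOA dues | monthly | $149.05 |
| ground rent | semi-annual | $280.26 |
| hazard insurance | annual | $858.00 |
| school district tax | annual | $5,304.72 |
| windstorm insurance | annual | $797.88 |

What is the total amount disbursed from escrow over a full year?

HOA dues = $149.05 × 12 = $1,788.60/yr
Ground rent = $280.26 × 2 = $560.52/yr
Hazard insurance = $858.00/yr
School district tax = $5,304.72/yr
Windstorm insurance = $797.88/yr
Combined annual = $1,788.60 + $560.52 + $858.00 + $5,304.72 + $797.88 = $9,309.72

$9,309.72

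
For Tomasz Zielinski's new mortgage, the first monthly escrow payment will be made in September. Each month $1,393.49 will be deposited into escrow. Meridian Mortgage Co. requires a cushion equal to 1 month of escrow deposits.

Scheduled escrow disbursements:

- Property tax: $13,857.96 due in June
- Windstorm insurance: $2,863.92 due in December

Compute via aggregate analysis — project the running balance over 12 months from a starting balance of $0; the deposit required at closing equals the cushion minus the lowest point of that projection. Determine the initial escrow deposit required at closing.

Cushion = 1 × $1,393.49 = $1,393.49
Trial balance (start $0, +$1,393.49 each month, − disbursements):
  Sep: +$1,393.49 → $1,393.49
  Oct: +$1,393.49 → $2,786.98
  Nov: +$1,393.49 → $4,180.47
  Dec: +$1,393.49 − $2,863.92 → $2,710.04
  Jan: +$1,393.49 → $4,103.53
  Feb: +$1,393.49 → $5,497.02
  Mar: +$1,393.49 → $6,890.51
  Apr: +$1,393.49 → $8,284.00
  May: +$1,393.49 → $9,677.49
  Jun: +$1,393.49 − $13,857.96 → -$2,786.98
  Jul: +$1,393.49 → -$1,393.49
  Aug: +$1,393.49 → $0.00
Lowest trial balance = -$2,786.98 (Jun)
Initial deposit = cushion − low point = $1,393.49 − (-$2,786.98) = $4,180.47

$4,180.47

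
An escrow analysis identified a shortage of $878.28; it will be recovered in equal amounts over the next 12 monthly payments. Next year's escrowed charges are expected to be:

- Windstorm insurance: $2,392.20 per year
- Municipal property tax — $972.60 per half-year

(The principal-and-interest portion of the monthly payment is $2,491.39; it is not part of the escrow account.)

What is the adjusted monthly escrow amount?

Windstorm insurance = $2,392.20/yr
Municipal property tax = $972.60 × 2 = $1,945.20/yr
Total per year = $4,337.40
Base monthly escrow = $4,337.40 / 12 = $361.45
Shortage spread = $878.28 / 12 = $73.19/mo
Adjusted monthly = $361.45 + $73.19 = $434.64

$434.64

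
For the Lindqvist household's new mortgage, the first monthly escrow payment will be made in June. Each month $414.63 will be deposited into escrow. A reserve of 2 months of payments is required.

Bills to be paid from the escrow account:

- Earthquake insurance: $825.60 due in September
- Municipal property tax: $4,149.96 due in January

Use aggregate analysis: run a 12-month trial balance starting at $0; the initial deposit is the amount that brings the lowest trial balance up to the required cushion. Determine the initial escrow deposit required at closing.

Cushion = 2 × $414.63 = $829.26
Trial balance (start $0, +$414.63 each month, − disbursements):
  Jun: +$414.63 → $414.63
  Jul: +$414.63 → $829.26
  Aug: +$414.63 → $1,243.89
  Sep: +$414.63 − $825.60 → $832.92
  Oct: +$414.63 → $1,247.55
  Nov: +$414.63 → $1,662.18
  Dec: +$414.63 → $2,076.81
  Jan: +$414.63 − $4,149.96 → -$1,658.52
  Feb: +$414.63 → -$1,243.89
  Mar: +$414.63 → -$829.26
  Apr: +$414.63 → -$414.63
  May: +$414.63 → $0.00
Lowest trial balance = -$1,658.52 (Jan)
Initial deposit = cushion − low point = $829.26 − (-$1,658.52) = $2,487.78

$2,487.78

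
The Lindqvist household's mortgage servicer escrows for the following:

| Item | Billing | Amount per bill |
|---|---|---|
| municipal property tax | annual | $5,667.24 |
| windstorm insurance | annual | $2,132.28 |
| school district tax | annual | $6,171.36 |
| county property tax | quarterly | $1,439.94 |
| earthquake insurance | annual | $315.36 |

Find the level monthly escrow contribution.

$1,670.50

Municipal property tax = $5,667.24
Windstorm insurance = $2,132.28
School district tax = $6,171.36
County property tax = $1,439.94 × 4 = $5,759.76
Earthquake insurance = $315.36
Yearly total = $5,667.24 + $2,132.28 + $6,171.36 + $5,759.76 + $315.36 = $20,046.00
Monthly = $20,046.00 ÷ 12 = $1,670.50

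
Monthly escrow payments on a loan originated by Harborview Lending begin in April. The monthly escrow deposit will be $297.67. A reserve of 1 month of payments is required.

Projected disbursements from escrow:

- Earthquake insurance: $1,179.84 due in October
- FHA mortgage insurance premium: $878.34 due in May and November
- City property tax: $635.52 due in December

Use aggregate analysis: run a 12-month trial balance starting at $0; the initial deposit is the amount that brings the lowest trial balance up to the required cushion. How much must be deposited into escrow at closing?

Cushion = 1 × $297.67 = $297.67
Trial balance (start $0, +$297.67 each month, − disbursements):
  Apr: +$297.67 → $297.67
  May: +$297.67 − $878.34 → -$283.00
  Jun: +$297.67 → $14.67
  Jul: +$297.67 → $312.34
  Aug: +$297.67 → $610.01
  Sep: +$297.67 → $907.68
  Oct: +$297.67 − $1,179.84 → $25.51
  Nov: +$297.67 − $878.34 → -$555.16
  Dec: +$297.67 − $635.52 → -$893.01
  Jan: +$297.67 → -$595.34
  Feb: +$297.67 → -$297.67
  Mar: +$297.67 → $0.00
Lowest trial balance = -$893.01 (Dec)
Initial deposit = cushion − low point = $297.67 − (-$893.01) = $1,190.68

$1,190.68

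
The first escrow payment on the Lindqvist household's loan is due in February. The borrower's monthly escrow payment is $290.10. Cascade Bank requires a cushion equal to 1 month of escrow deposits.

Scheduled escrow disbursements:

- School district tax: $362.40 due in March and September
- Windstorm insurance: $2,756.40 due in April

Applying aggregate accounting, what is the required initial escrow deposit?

Cushion = 1 × $290.10 = $290.10
Trial balance (start $0, +$290.10 each month, − disbursements):
  Feb: +$290.10 → $290.10
  Mar: +$290.10 − $362.40 → $217.80
  Apr: +$290.10 − $2,756.40 → -$2,248.50
  May: +$290.10 → -$1,958.40
  Jun: +$290.10 → -$1,668.30
  Jul: +$290.10 → -$1,378.20
  Aug: +$290.10 → -$1,088.10
  Sep: +$290.10 − $362.40 → -$1,160.40
  Oct: +$290.10 → -$870.30
  Nov: +$290.10 → -$580.20
  Dec: +$290.10 → -$290.10
  Jan: +$290.10 → $0.00
Lowest trial balance = -$2,248.50 (Apr)
Initial deposit = cushion − low point = $290.10 − (-$2,248.50) = $2,538.60

$2,538.60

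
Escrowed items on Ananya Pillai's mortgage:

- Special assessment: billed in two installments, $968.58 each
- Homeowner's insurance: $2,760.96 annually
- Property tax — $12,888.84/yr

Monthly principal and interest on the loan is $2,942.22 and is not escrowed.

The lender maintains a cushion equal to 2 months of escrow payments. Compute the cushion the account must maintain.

Special assessment = $968.58 × 2 = $1,937.16 annually
Homeowner's insurance = $2,760.96 annually
Property tax = $12,888.84 annually
Total per year = $1,937.16 + $2,760.96 + $12,888.84 = $17,586.96
Monthly = $17,586.96 / 12 = $1,465.58
Cushion = 2 × $1,465.58 = $2,931.16

$2,931.16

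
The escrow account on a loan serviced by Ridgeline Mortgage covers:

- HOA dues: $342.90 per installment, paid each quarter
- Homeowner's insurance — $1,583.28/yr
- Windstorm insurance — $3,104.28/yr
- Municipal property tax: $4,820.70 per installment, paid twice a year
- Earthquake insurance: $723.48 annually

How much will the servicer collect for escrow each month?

HOA dues = $342.90 × 4 = $1,371.60/yr
Homeowner's insurance = $1,583.28/yr
Windstorm insurance = $3,104.28/yr
Municipal property tax = $4,820.70 × 2 = $9,641.40/yr
Earthquake insurance = $723.48/yr
Annual escrow total = $1,371.60 + $1,583.28 + $3,104.28 + $9,641.40 + $723.48 = $16,424.04
Monthly escrow = $16,424.04 / 12 = $1,368.67

$1,368.67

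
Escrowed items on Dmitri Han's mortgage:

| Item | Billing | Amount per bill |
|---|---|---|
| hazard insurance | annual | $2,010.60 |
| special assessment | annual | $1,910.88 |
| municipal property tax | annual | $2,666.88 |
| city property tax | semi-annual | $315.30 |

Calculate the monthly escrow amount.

Hazard insurance = $2,010.60
Special assessment = $1,910.88
Municipal property tax = $2,666.88
City property tax = $315.30 × 2 = $630.60
Annual escrow total = $2,010.60 + $1,910.88 + $2,666.88 + $630.60 = $7,218.96
Monthly = $7,218.96 ÷ 12 = $601.58

$601.58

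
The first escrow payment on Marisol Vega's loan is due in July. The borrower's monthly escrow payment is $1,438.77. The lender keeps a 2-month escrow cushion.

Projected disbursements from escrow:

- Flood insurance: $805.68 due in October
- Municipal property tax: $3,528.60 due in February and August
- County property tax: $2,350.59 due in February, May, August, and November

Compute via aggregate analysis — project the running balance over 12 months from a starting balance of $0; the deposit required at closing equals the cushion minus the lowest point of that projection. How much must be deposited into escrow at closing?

$6,282.03

Cushion = 2 × $1,438.77 = $2,877.54
Trial balance (start $0, +$1,438.77 each month, − disbursements):
  Jul: +$1,438.77 → $1,438.77
  Aug: +$1,438.77 − $5,879.19 → -$3,001.65
  Sep: +$1,438.77 → -$1,562.88
  Oct: +$1,438.77 − $805.68 → -$929.79
  Nov: +$1,438.77 − $2,350.59 → -$1,841.61
  Dec: +$1,438.77 → -$402.84
  Jan: +$1,438.77 → $1,035.93
  Feb: +$1,438.77 − $5,879.19 → -$3,404.49
  Mar: +$1,438.77 → -$1,965.72
  Apr: +$1,438.77 → -$526.95
  May: +$1,438.77 − $2,350.59 → -$1,438.77
  Jun: +$1,438.77 → $0.00
Lowest trial balance = -$3,404.49 (Feb)
Initial deposit = cushion − low point = $2,877.54 − (-$3,404.49) = $6,282.03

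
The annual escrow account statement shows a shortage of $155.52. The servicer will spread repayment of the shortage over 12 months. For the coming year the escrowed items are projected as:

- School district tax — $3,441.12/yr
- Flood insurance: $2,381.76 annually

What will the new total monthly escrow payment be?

School district tax: $3,441.12
Flood insurance: $2,381.76
Combined annual = $3,441.12 + $2,381.76 = $5,822.88
Monthly = $5,822.88 ÷ 12 = $485.24
Shortage spread = $155.52 ÷ 12 = $12.96/mo
New monthly escrow = $485.24 + $12.96 = $498.20

$498.20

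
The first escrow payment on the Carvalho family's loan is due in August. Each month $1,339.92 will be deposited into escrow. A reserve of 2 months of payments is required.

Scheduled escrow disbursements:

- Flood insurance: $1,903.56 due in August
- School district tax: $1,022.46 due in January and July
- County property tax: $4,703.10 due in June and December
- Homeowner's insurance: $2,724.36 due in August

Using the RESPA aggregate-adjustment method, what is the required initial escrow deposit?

$5,967.84

Cushion = 2 × $1,339.92 = $2,679.84
Trial balance (start $0, +$1,339.92 each month, − disbursements):
  Aug: +$1,339.92 − $4,627.92 → -$3,288.00
  Sep: +$1,339.92 → -$1,948.08
  Oct: +$1,339.92 → -$608.16
  Nov: +$1,339.92 → $731.76
  Dec: +$1,339.92 − $4,703.10 → -$2,631.42
  Jan: +$1,339.92 − $1,022.46 → -$2,313.96
  Feb: +$1,339.92 → -$974.04
  Mar: +$1,339.92 → $365.88
  Apr: +$1,339.92 → $1,705.80
  May: +$1,339.92 → $3,045.72
  Jun: +$1,339.92 − $4,703.10 → -$317.46
  Jul: +$1,339.92 − $1,022.46 → $0.00
Lowest trial balance = -$3,288.00 (Aug)
Initial deposit = cushion − low point = $2,679.84 − (-$3,288.00) = $5,967.84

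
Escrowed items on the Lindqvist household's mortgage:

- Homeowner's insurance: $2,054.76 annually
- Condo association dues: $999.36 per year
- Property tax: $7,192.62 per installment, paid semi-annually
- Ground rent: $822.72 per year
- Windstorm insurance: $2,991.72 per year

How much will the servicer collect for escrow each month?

$1,771.15

Homeowner's insurance — $2,054.76 annually
Condo association dues — $999.36 annually
Property tax — $7,192.62 × 2 = $14,385.24 annually
Ground rent — $822.72 annually
Windstorm insurance — $2,991.72 annually
Combined annual = $2,054.76 + $999.36 + $14,385.24 + $822.72 + $2,991.72 = $21,253.80
Monthly = $21,253.80 / 12 = $1,771.15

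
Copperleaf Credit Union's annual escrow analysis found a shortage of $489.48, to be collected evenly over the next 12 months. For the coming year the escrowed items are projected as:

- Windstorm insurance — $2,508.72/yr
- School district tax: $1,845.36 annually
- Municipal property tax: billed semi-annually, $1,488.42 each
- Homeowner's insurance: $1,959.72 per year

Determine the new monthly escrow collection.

Windstorm insurance: $2,508.72 annually
School district tax: $1,845.36 annually
Municipal property tax: $1,488.42 × 2 = $2,976.84 annually
Homeowner's insurance: $1,959.72 annually
Yearly total = $2,508.72 + $1,845.36 + $2,976.84 + $1,959.72 = $9,290.64
Base monthly escrow = $9,290.64 ÷ 12 = $774.22
Shortage spread = $489.48 / 12 = $40.79/mo
New monthly escrow = $774.22 + $40.79 = $815.01

$815.01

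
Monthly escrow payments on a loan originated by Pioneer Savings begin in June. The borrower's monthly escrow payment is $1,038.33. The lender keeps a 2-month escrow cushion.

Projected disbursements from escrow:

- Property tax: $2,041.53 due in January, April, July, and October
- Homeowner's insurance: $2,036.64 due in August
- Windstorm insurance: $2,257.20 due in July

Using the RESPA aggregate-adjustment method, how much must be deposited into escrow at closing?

Cushion = 2 × $1,038.33 = $2,076.66
Trial balance (start $0, +$1,038.33 each month, − disbursements):
  Jun: +$1,038.33 → $1,038.33
  Jul: +$1,038.33 − $4,298.73 → -$2,222.07
  Aug: +$1,038.33 − $2,036.64 → -$3,220.38
  Sep: +$1,038.33 → -$2,182.05
  Oct: +$1,038.33 − $2,041.53 → -$3,185.25
  Nov: +$1,038.33 → -$2,146.92
  Dec: +$1,038.33 → -$1,108.59
  Jan: +$1,038.33 − $2,041.53 → -$2,111.79
  Feb: +$1,038.33 → -$1,073.46
  Mar: +$1,038.33 → -$35.13
  Apr: +$1,038.33 − $2,041.53 → -$1,038.33
  May: +$1,038.33 → $0.00
Lowest trial balance = -$3,220.38 (Aug)
Initial deposit = cushion − low point = $2,076.66 − (-$3,220.38) = $5,297.04

$5,297.04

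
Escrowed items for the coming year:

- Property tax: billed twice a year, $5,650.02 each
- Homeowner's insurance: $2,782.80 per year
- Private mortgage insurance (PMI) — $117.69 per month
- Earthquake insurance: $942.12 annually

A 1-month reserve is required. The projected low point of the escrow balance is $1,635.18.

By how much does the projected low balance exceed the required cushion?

$265.41

Property tax: $5,650.02 × 2 = $11,300.04 per year
Homeowner's insurance: $2,782.80 per year
Private mortgage insurance (PMI): $117.69 × 12 = $1,412.28 per year
Earthquake insurance: $942.12 per year
Yearly total = $11,300.04 + $2,782.80 + $1,412.28 + $942.12 = $16,437.24
Monthly escrow = $16,437.24 ÷ 12 = $1,369.77
Cushion = 1 × $1,369.77 = $1,369.77
Surplus = $1,635.18 − $1,369.77 = $265.41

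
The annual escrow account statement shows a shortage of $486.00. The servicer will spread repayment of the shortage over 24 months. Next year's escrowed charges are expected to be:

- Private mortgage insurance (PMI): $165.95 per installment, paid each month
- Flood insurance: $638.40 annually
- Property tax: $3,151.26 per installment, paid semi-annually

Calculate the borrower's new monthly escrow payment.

$764.61

Private mortgage insurance (PMI) — $165.95 × 12 = $1,991.40
Flood insurance — $638.40
Property tax — $3,151.26 × 2 = $6,302.52
Yearly total = $8,932.32
Base monthly escrow = $8,932.32 / 12 = $744.36
Shortage spread = $486.00 ÷ 24 = $20.25/mo
New monthly escrow = $744.36 + $20.25 = $764.61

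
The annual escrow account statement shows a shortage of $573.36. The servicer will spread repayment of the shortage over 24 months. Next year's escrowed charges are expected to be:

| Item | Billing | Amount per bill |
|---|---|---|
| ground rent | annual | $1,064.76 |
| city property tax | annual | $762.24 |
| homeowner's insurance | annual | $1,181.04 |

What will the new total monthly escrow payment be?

Ground rent: $1,064.76/yr
City property tax: $762.24/yr
Homeowner's insurance: $1,181.04/yr
Yearly total = $3,008.04
Monthly = $3,008.04 / 12 = $250.67
Shortage per month = $573.36 / 24 = $23.89
New monthly escrow = $250.67 + $23.89 = $274.56

$274.56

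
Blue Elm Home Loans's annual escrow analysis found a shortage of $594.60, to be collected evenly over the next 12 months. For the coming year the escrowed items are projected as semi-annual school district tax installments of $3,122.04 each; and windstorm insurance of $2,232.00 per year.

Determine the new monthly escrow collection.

$755.89

School district tax = $3,122.04 × 2 = $6,244.08 annually
Windstorm insurance = $2,232.00 annually
Annual escrow total = $8,476.08
Per month = $8,476.08 ÷ 12 = $706.34
Shortage per month = $594.60 / 12 = $49.55
New monthly escrow = $706.34 + $49.55 = $755.89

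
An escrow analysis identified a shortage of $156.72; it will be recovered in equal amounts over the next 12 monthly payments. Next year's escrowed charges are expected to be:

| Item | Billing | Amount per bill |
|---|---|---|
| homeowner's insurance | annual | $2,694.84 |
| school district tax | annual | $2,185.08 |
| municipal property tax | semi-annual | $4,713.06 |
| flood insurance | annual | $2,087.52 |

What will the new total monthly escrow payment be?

Homeowner's insurance = $2,694.84
School district tax = $2,185.08
Municipal property tax = $4,713.06 × 2 = $9,426.12
Flood insurance = $2,087.52
Yearly total = $2,694.84 + $2,185.08 + $9,426.12 + $2,087.52 = $16,393.56
Monthly = $16,393.56 ÷ 12 = $1,366.13
Shortage spread = $156.72 ÷ 12 = $13.06/mo
Adjusted monthly = $1,366.13 + $13.06 = $1,379.19

$1,379.19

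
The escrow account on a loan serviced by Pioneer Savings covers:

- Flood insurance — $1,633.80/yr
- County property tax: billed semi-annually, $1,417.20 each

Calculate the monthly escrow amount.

$372.35

Flood insurance = $1,633.80 annually
County property tax = $1,417.20 × 2 = $2,834.40 annually
Annual escrow total = $1,633.80 + $2,834.40 = $4,468.20
Monthly = $4,468.20 / 12 = $372.35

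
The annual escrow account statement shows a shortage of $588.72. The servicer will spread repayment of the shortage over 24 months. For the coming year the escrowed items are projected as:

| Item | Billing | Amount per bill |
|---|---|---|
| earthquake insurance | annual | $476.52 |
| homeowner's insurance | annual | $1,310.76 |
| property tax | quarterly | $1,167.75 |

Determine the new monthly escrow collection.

Earthquake insurance = $476.52/yr
Homeowner's insurance = $1,310.76/yr
Property tax = $1,167.75 × 4 = $4,671.00/yr
Total annual escrow = $476.52 + $1,310.76 + $4,671.00 = $6,458.28
Monthly escrow = $6,458.28 ÷ 12 = $538.19
Monthly shortage recovery: $588.72 ÷ 24 = $24.53
Adjusted monthly = $538.19 + $24.53 = $562.72

$562.72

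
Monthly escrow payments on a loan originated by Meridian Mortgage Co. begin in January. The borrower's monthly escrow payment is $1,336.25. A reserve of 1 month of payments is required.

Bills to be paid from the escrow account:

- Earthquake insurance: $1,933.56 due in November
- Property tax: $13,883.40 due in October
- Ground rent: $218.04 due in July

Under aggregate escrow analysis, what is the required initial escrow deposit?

Cushion = 1 × $1,336.25 = $1,336.25
Trial balance (start $0, +$1,336.25 each month, − disbursements):
  Jan: +$1,336.25 → $1,336.25
  Feb: +$1,336.25 → $2,672.50
  Mar: +$1,336.25 → $4,008.75
  Apr: +$1,336.25 → $5,345.00
  May: +$1,336.25 → $6,681.25
  Jun: +$1,336.25 → $8,017.50
  Jul: +$1,336.25 − $218.04 → $9,135.71
  Aug: +$1,336.25 → $10,471.96
  Sep: +$1,336.25 → $11,808.21
  Oct: +$1,336.25 − $13,883.40 → -$738.94
  Nov: +$1,336.25 − $1,933.56 → -$1,336.25
  Dec: +$1,336.25 → $0.00
Lowest trial balance = -$1,336.25 (Nov)
Initial deposit = cushion − low point = $1,336.25 − (-$1,336.25) = $2,672.50

$2,672.50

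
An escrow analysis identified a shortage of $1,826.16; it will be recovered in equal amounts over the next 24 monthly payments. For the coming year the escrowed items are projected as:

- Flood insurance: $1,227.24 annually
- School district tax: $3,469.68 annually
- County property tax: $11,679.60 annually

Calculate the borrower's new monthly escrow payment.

$1,440.80

Flood insurance — $1,227.24 per year
School district tax — $3,469.68 per year
County property tax — $11,679.60 per year
Total annual escrow = $16,376.52
Monthly escrow = $16,376.52 ÷ 12 = $1,364.71
Shortage per month = $1,826.16 ÷ 24 = $76.09
Adjusted monthly = $1,364.71 + $76.09 = $1,440.80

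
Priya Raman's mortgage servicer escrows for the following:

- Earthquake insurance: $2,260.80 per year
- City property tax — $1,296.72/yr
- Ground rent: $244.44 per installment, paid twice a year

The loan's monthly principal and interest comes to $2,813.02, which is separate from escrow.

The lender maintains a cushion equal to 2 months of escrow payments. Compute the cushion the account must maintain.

$674.40

Earthquake insurance = $2,260.80
City property tax = $1,296.72
Ground rent = $244.44 × 2 = $488.88
Combined annual = $2,260.80 + $1,296.72 + $488.88 = $4,046.40
Monthly escrow = $4,046.40 / 12 = $337.20
Cushion = 2 × $337.20 = $674.40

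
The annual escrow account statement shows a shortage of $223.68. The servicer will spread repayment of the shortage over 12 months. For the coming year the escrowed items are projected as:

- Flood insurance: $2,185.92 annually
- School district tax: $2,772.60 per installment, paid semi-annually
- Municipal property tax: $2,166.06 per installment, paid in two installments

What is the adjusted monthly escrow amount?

$1,023.91

Flood insurance — $2,185.92 annually
School district tax — $2,772.60 × 2 = $5,545.20 annually
Municipal property tax — $2,166.06 × 2 = $4,332.12 annually
Total per year = $2,185.92 + $5,545.20 + $4,332.12 = $12,063.24
Monthly = $12,063.24 ÷ 12 = $1,005.27
Monthly shortage recovery: $223.68 / 12 = $18.64
New monthly escrow = $1,005.27 + $18.64 = $1,023.91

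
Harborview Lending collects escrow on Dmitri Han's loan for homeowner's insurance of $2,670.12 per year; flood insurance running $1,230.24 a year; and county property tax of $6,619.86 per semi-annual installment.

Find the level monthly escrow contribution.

$1,428.34

Homeowner's insurance = $2,670.12
Flood insurance = $1,230.24
County property tax = $6,619.86 × 2 = $13,239.72
Yearly total = $2,670.12 + $1,230.24 + $13,239.72 = $17,140.08
Monthly escrow = $17,140.08 / 12 = $1,428.34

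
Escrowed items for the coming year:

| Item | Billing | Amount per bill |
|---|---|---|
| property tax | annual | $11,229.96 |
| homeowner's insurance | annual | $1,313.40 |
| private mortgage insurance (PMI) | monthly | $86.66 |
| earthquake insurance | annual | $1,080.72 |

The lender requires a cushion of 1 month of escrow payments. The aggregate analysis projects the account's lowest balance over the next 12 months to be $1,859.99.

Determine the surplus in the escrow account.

Property tax = $11,229.96
Homeowner's insurance = $1,313.40
Private mortgage insurance (PMI) = $86.66 × 12 = $1,039.92
Earthquake insurance = $1,080.72
Total annual escrow = $11,229.96 + $1,313.40 + $1,039.92 + $1,080.72 = $14,664.00
Monthly = $14,664.00 ÷ 12 = $1,222.00
Required cushion = 1 × $1,222.00 = $1,222.00
Surplus = $1,859.99 − $1,222.00 = $637.99

$637.99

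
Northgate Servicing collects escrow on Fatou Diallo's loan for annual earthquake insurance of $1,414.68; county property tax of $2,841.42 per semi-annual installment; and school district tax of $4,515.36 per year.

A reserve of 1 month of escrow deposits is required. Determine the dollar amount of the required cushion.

Earthquake insurance: $1,414.68 annually
County property tax: $2,841.42 × 2 = $5,682.84 annually
School district tax: $4,515.36 annually
Annual escrow total = $11,612.88
Per month = $11,612.88 / 12 = $967.74
Cushion = 1 × $967.74 = $967.74

$967.74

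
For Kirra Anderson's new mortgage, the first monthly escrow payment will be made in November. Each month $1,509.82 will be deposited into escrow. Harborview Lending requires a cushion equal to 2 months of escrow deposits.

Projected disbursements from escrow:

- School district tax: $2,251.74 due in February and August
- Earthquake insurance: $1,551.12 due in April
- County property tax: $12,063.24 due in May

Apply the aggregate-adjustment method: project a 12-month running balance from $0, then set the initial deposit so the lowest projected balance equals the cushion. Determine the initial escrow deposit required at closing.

Cushion = 2 × $1,509.82 = $3,019.64
Trial balance (start $0, +$1,509.82 each month, − disbursements):
  Nov: +$1,509.82 → $1,509.82
  Dec: +$1,509.82 → $3,019.64
  Jan: +$1,509.82 → $4,529.46
  Feb: +$1,509.82 − $2,251.74 → $3,787.54
  Mar: +$1,509.82 → $5,297.36
  Apr: +$1,509.82 − $1,551.12 → $5,256.06
  May: +$1,509.82 − $12,063.24 → -$5,297.36
  Jun: +$1,509.82 → -$3,787.54
  Jul: +$1,509.82 → -$2,277.72
  Aug: +$1,509.82 − $2,251.74 → -$3,019.64
  Sep: +$1,509.82 → -$1,509.82
  Oct: +$1,509.82 → $0.00
Lowest trial balance = -$5,297.36 (May)
Initial deposit = cushion − low point = $3,019.64 − (-$5,297.36) = $8,317.00

$8,317.00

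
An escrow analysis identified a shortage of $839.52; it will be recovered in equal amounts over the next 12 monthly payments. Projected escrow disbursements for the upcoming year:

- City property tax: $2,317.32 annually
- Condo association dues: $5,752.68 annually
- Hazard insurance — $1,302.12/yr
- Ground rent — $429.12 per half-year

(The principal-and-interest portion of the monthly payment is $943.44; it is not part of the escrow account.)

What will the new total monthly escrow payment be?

$922.49

City property tax = $2,317.32
Condo association dues = $5,752.68
Hazard insurance = $1,302.12
Ground rent = $429.12 × 2 = $858.24
Total per year = $2,317.32 + $5,752.68 + $1,302.12 + $858.24 = $10,230.36
Monthly = $10,230.36 ÷ 12 = $852.53
Shortage spread = $839.52 / 12 = $69.96/mo
Adjusted monthly = $852.53 + $69.96 = $922.49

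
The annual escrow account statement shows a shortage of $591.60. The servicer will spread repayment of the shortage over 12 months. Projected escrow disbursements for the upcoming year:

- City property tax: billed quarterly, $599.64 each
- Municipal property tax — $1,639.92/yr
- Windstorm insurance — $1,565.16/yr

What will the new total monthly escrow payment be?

City property tax = $599.64 × 4 = $2,398.56/yr
Municipal property tax = $1,639.92/yr
Windstorm insurance = $1,565.16/yr
Annual escrow total = $5,603.64
Per month = $5,603.64 ÷ 12 = $466.97
Shortage per month = $591.60 / 12 = $49.30
Adjusted monthly = $466.97 + $49.30 = $516.27

$516.27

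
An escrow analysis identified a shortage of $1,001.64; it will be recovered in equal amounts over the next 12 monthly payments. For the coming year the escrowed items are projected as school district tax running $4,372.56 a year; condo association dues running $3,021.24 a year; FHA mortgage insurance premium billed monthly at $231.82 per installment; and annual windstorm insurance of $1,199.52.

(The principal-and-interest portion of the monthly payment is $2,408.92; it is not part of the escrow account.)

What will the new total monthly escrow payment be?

School district tax = $4,372.56 per year
Condo association dues = $3,021.24 per year
FHA mortgage insurance premium = $231.82 × 12 = $2,781.84 per year
Windstorm insurance = $1,199.52 per year
Annual escrow total = $4,372.56 + $3,021.24 + $2,781.84 + $1,199.52 = $11,375.16
Monthly = $11,375.16 ÷ 12 = $947.93
Monthly shortage recovery: $1,001.64 / 12 = $83.47
New monthly escrow = $947.93 + $83.47 = $1,031.40

$1,031.40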